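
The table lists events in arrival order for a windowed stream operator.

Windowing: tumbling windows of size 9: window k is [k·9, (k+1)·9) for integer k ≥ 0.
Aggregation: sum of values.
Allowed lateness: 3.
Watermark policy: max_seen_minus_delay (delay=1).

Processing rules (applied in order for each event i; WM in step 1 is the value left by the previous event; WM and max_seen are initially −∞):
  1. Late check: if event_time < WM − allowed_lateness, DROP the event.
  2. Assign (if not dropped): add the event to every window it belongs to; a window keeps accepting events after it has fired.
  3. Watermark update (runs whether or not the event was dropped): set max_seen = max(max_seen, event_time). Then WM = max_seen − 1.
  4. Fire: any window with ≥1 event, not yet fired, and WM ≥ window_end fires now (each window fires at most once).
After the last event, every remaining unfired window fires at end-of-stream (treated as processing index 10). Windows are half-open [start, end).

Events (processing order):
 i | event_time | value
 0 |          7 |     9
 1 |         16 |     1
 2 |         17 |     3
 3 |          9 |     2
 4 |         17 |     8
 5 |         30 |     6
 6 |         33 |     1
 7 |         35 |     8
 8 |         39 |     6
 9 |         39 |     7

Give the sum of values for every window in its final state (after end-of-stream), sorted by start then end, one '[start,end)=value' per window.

[0,9)=9 [9,18)=12 [27,36)=15 [36,45)=13

i=0 t=7 v=9: → [0,9); WM=6
i=1 t=16 v=1: → [9,18); WM=15; [0,9) fires=9
i=2 t=17 v=3: → [9,18); WM=16
i=3 t=9 v=2: DROP (t<16-3); WM=16
i=4 t=17 v=8: → [9,18); WM=16
i=5 t=30 v=6: → [27,36); WM=29; [9,18) fires=12
i=6 t=33 v=1: → [27,36); WM=32
i=7 t=35 v=8: → [27,36); WM=34
i=8 t=39 v=6: → [36,45); WM=38; [27,36) fires=15
i=9 t=39 v=7: → [36,45); WM=38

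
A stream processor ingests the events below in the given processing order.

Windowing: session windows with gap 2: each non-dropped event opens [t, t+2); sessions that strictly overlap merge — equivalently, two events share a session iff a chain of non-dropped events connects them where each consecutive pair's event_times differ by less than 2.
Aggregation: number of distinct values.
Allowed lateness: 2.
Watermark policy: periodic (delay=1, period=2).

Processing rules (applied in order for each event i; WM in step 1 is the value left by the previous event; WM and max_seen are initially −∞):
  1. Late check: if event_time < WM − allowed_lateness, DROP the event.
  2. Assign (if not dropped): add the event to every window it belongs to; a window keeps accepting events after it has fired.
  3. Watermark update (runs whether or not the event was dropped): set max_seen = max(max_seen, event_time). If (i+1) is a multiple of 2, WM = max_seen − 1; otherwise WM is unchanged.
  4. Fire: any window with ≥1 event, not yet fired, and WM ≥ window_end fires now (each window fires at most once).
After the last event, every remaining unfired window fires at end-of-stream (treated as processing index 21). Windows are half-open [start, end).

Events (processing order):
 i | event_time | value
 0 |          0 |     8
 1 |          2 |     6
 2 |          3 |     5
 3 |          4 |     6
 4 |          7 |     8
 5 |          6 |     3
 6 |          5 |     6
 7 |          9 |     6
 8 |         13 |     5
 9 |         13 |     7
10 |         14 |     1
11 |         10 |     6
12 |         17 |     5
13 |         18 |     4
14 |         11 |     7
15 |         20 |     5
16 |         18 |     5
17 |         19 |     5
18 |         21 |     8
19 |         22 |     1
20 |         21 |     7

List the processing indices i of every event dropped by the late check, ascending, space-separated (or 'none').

14

i=0 t=0 v=8: → [0,2); WM=−∞
i=1 t=2 v=6: → [2,4); WM=1
i=2 t=3 v=5: → [2,5); WM=1
i=3 t=4 v=6: → [2,6); WM=3
i=4 t=7 v=8: → [7,9); WM=3
i=5 t=6 v=3: → [6,9); WM=6
i=6 t=5 v=6: → [2,9); WM=6
i=7 t=9 v=6: → [9,11); WM=8
i=8 t=13 v=5: → [13,15); WM=8
i=9 t=13 v=7: → [13,15); WM=12
i=10 t=14 v=1: → [13,16); WM=12
i=11 t=10 v=6: → [9,12); WM=13
i=12 t=17 v=5: → [17,19); WM=13
i=13 t=18 v=4: → [17,20); WM=17
i=14 t=11 v=7: DROP (t<17-2); WM=17
i=15 t=20 v=5: → [20,22); WM=19
i=16 t=18 v=5: → [17,20); WM=19
i=17 t=19 v=5: → [17,22); WM=19
i=18 t=21 v=8: → [17,23); WM=19
i=19 t=22 v=1: → [17,24); WM=21
i=20 t=21 v=7: → [17,24); WM=21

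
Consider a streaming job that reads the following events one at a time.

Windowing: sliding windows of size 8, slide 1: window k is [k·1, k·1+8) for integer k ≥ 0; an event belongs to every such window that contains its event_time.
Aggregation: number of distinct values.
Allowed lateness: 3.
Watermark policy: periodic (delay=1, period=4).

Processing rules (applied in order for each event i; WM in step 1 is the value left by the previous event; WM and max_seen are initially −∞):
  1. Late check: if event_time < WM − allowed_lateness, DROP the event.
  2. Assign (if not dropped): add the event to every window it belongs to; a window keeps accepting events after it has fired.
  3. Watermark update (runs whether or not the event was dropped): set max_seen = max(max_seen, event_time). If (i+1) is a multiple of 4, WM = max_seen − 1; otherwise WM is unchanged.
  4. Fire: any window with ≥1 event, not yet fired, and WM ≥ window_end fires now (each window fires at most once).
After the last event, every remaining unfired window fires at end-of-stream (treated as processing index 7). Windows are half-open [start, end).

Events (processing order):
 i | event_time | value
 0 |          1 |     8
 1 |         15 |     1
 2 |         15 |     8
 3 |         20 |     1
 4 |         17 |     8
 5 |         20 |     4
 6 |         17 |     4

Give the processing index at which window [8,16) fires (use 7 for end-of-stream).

3

i=0 t=1 v=8: → [1,9),[0,8); WM=−∞
i=1 t=15 v=1: → [15,23),[14,22),[13,21),[12,20),[11,19),[10,18),[9,17),[8,16); WM=−∞
i=2 t=15 v=8: → [15,23),[14,22),[13,21),[12,20),[11,19),[10,18),[9,17),[8,16); WM=−∞
i=3 t=20 v=1: → [20,28),[19,27),[18,26),[17,25),[16,24),[15,23),[14,22),[13,21); WM=19; [0,8) fires=1 [1,9) fires=1 [8,16) fires=2 [9,17) fires=2 [10,18) fires=2 [11,19) fires=2
i=4 t=17 v=8: → [17,25),[16,24),[15,23),[14,22),[13,21),[12,20),[11,19),[10,18); WM=19
i=5 t=20 v=4: → [20,28),[19,27),[18,26),[17,25),[16,24),[15,23),[14,22),[13,21); WM=19
i=6 t=17 v=4: → [17,25),[16,24),[15,23),[14,22),[13,21),[12,20),[11,19),[10,18); WM=19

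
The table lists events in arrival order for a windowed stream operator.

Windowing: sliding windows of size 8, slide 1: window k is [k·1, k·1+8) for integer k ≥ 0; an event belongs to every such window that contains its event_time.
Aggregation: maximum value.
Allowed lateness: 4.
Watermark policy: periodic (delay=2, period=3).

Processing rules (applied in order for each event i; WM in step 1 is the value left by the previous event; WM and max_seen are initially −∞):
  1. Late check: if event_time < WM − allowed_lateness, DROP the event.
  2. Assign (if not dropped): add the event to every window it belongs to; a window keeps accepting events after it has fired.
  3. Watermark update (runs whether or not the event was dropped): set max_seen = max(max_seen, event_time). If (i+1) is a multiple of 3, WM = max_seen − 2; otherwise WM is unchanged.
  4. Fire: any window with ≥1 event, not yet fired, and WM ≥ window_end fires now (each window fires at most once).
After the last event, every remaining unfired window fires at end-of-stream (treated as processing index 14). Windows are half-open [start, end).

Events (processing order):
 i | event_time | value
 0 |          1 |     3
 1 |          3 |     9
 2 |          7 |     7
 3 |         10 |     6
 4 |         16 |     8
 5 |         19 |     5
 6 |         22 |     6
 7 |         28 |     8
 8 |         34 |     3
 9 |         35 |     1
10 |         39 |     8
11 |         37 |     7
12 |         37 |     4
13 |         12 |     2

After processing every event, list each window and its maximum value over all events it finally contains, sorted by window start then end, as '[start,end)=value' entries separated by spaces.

[0,8)=9 [1,9)=9 [2,10)=9 [3,11)=9 [4,12)=7 [5,13)=7 [6,14)=7 [7,15)=7 [8,16)=6 [9,17)=8 [10,18)=8 [11,19)=8 [12,20)=8 [13,21)=8 [14,22)=8 [15,23)=8 [16,24)=8 [17,25)=6 [18,26)=6 [19,27)=6 [20,28)=6 [21,29)=8 [22,30)=8 [23,31)=8 [24,32)=8 [25,33)=8 [26,34)=8 [27,35)=8 [28,36)=8 [29,37)=3 [30,38)=7 [31,39)=7 [32,40)=8 [33,41)=8 [34,42)=8 [35,43)=8 [36,44)=8 [37,45)=8 [38,46)=8 [39,47)=8

i=0 t=1 v=3: → [1,9),[0,8); WM=−∞
i=1 t=3 v=9: → [3,11),[2,10),[1,9),[0,8); WM=−∞
i=2 t=7 v=7: → [7,15),[6,14),[5,13),[4,12),[3,11),[2,10),[1,9),[0,8); WM=5
i=3 t=10 v=6: → [10,18),[9,17),[8,16),[7,15),[6,14),[5,13),[4,12),[3,11); WM=5
i=4 t=16 v=8: → [16,24),[15,23),[14,22),[13,21),[12,20),[11,19),[10,18),[9,17); WM=5
i=5 t=19 v=5: → [19,27),[18,26),[17,25),[16,24),[15,23),[14,22),[13,21),[12,20); WM=17; [0,8) fires=9 [1,9) fires=9 [2,10) fires=9 [3,11) fires=9 [4,12) fires=7 [5,13) fires=7 [6,14) fires=7 [7,15) fires=7 [8,16) fires=6 [9,17) fires=8
i=6 t=22 v=6: → [22,30),[21,29),[20,28),[19,27),[18,26),[17,25),[16,24),[15,23); WM=17
i=7 t=28 v=8: → [28,36),[27,35),[26,34),[25,33),[24,32),[23,31),[22,30),[21,29); WM=17
i=8 t=34 v=3: → [34,42),[33,41),[32,40),[31,39),[30,38),[29,37),[28,36),[27,35); WM=32; [10,18) fires=8 [11,19) fires=8 [12,20) fires=8 [13,21) fires=8 [14,22) fires=8 [15,23) fires=8 [16,24) fires=8 [17,25) fires=6 [18,26) fires=6 [19,27) fires=6 [20,28) fires=6 [21,29) fires=8 [22,30) fires=8 [23,31) fires=8 [24,32) fires=8
i=9 t=35 v=1: → [35,43),[34,42),[33,41),[32,40),[31,39),[30,38),[29,37),[28,36); WM=32
i=10 t=39 v=8: → [39,47),[38,46),[37,45),[36,44),[35,43),[34,42),[33,41),[32,40); WM=32
i=11 t=37 v=7: → [37,45),[36,44),[35,43),[34,42),[33,41),[32,40),[31,39),[30,38); WM=37; [25,33) fires=8 [26,34) fires=8 [27,35) fires=8 [28,36) fires=8 [29,37) fires=3
i=12 t=37 v=4: → [37,45),[36,44),[35,43),[34,42),[33,41),[32,40),[31,39),[30,38); WM=37
i=13 t=12 v=2: DROP (t<37-4); WM=37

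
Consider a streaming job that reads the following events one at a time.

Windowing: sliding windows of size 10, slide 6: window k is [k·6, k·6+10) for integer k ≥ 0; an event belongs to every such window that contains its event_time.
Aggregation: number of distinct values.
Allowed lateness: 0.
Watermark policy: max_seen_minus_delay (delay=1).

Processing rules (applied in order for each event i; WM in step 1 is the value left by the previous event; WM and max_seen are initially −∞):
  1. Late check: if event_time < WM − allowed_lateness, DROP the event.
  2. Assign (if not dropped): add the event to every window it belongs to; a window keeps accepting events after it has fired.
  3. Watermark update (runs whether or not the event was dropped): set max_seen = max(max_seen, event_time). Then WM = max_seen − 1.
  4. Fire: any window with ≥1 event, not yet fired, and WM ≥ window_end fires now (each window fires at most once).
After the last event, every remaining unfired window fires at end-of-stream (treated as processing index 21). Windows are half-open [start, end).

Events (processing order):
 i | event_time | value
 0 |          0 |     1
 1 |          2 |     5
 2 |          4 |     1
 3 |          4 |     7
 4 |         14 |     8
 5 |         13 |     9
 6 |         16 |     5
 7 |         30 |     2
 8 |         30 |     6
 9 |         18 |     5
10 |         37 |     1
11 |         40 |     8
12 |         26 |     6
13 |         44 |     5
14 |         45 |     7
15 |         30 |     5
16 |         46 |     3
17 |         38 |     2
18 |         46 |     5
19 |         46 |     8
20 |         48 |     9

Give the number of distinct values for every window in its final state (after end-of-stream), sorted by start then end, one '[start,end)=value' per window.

[0,10)=3 [6,16)=2 [12,22)=3 [24,34)=2 [30,40)=3 [36,46)=4 [42,52)=5 [48,58)=1

i=0 t=0 v=1: → [0,10); WM=-1
i=1 t=2 v=5: → [0,10); WM=1
i=2 t=4 v=1: → [0,10); WM=3
i=3 t=4 v=7: → [0,10); WM=3
i=4 t=14 v=8: → [12,22),[6,16); WM=13; [0,10) fires=3
i=5 t=13 v=9: → [12,22),[6,16); WM=13
i=6 t=16 v=5: → [12,22); WM=15
i=7 t=30 v=2: → [30,40),[24,34); WM=29; [6,16) fires=2 [12,22) fires=3
i=8 t=30 v=6: → [30,40),[24,34); WM=29
i=9 t=18 v=5: DROP (t<29-0); WM=29
i=10 t=37 v=1: → [36,46),[30,40); WM=36; [24,34) fires=2
i=11 t=40 v=8: → [36,46); WM=39
i=12 t=26 v=6: DROP (t<39-0); WM=39
i=13 t=44 v=5: → [42,52),[36,46); WM=43; [30,40) fires=3
i=14 t=45 v=7: → [42,52),[36,46); WM=44
i=15 t=30 v=5: DROP (t<44-0); WM=44
i=16 t=46 v=3: → [42,52); WM=45
i=17 t=38 v=2: DROP (t<45-0); WM=45
i=18 t=46 v=5: → [42,52); WM=45
i=19 t=46 v=8: → [42,52); WM=45
i=20 t=48 v=9: → [48,58),[42,52); WM=47; [36,46) fires=4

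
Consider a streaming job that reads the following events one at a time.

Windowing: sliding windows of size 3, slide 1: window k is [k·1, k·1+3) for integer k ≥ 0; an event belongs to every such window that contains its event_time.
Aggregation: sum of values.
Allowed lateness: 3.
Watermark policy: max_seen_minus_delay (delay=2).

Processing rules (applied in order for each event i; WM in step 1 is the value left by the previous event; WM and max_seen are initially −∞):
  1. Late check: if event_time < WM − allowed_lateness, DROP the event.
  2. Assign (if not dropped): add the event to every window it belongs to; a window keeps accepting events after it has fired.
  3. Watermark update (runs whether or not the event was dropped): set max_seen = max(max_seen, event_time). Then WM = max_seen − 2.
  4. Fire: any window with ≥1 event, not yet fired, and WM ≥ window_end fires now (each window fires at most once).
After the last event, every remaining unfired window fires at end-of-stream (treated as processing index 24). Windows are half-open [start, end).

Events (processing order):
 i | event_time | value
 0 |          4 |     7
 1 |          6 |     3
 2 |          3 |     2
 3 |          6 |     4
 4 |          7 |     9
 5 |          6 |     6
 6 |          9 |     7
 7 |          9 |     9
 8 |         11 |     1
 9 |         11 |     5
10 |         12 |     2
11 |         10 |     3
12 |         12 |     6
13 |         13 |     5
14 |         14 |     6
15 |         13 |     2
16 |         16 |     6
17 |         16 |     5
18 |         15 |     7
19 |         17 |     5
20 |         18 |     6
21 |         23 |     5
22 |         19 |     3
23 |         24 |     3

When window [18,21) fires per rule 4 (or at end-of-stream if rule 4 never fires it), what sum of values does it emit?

6

i=0 t=4 v=7: → [4,7),[3,6),[2,5); WM=2
i=1 t=6 v=3: → [6,9),[5,8),[4,7); WM=4
i=2 t=3 v=2: → [3,6),[2,5),[1,4); WM=4; [1,4) fires=2
i=3 t=6 v=4: → [6,9),[5,8),[4,7); WM=4
i=4 t=7 v=9: → [7,10),[6,9),[5,8); WM=5; [2,5) fires=9
i=5 t=6 v=6: → [6,9),[5,8),[4,7); WM=5
i=6 t=9 v=7: → [9,12),[8,11),[7,10); WM=7; [3,6) fires=9 [4,7) fires=20
i=7 t=9 v=9: → [9,12),[8,11),[7,10); WM=7
i=8 t=11 v=1: → [11,14),[10,13),[9,12); WM=9; [5,8) fires=22 [6,9) fires=22
i=9 t=11 v=5: → [11,14),[10,13),[9,12); WM=9
i=10 t=12 v=2: → [12,15),[11,14),[10,13); WM=10; [7,10) fires=25
i=11 t=10 v=3: → [10,13),[9,12),[8,11); WM=10
i=12 t=12 v=6: → [12,15),[11,14),[10,13); WM=10
i=13 t=13 v=5: → [13,16),[12,15),[11,14); WM=11; [8,11) fires=19
i=14 t=14 v=6: → [14,17),[13,16),[12,15); WM=12; [9,12) fires=25
i=15 t=13 v=2: → [13,16),[12,15),[11,14); WM=12
i=16 t=16 v=6: → [16,19),[15,18),[14,17); WM=14; [10,13) fires=17 [11,14) fires=21
i=17 t=16 v=5: → [16,19),[15,18),[14,17); WM=14
i=18 t=15 v=7: → [15,18),[14,17),[13,16); WM=14
i=19 t=17 v=5: → [17,20),[16,19),[15,18); WM=15; [12,15) fires=21
i=20 t=18 v=6: → [18,21),[17,20),[16,19); WM=16; [13,16) fires=20
i=21 t=23 v=5: → [23,26),[22,25),[21,24); WM=21; [14,17) fires=24 [15,18) fires=23 [16,19) fires=22 [17,20) fires=11 [18,21) fires=6
i=22 t=19 v=3: → [19,22),[18,21),[17,20); WM=21
i=23 t=24 v=3: → [24,27),[23,26),[22,25); WM=22; [19,22) fires=3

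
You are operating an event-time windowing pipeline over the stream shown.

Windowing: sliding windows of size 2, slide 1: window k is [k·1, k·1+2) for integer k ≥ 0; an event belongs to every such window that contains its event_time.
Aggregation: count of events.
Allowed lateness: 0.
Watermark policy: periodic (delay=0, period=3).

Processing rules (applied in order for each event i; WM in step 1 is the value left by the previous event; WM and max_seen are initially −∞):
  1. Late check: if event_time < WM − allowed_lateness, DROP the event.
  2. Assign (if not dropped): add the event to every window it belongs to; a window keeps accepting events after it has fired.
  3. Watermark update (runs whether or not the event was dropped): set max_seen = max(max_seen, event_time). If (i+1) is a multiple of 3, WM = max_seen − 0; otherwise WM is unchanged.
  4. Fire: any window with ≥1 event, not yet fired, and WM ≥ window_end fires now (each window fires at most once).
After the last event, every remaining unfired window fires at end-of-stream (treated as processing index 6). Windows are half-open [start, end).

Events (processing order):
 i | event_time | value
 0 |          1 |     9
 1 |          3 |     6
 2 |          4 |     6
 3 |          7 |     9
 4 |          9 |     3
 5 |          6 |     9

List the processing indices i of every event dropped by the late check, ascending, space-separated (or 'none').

i=0 t=1 v=9: → [1,3),[0,2); WM=−∞
i=1 t=3 v=6: → [3,5),[2,4); WM=−∞
i=2 t=4 v=6: → [4,6),[3,5); WM=4; [0,2) fires=1 [1,3) fires=1 [2,4) fires=1
i=3 t=7 v=9: → [7,9),[6,8); WM=4
i=4 t=9 v=3: → [9,11),[8,10); WM=4
i=5 t=6 v=9: → [6,8),[5,7); WM=9; [3,5) fires=2 [4,6) fires=1 [5,7) fires=1 [6,8) fires=2 [7,9) fires=1

none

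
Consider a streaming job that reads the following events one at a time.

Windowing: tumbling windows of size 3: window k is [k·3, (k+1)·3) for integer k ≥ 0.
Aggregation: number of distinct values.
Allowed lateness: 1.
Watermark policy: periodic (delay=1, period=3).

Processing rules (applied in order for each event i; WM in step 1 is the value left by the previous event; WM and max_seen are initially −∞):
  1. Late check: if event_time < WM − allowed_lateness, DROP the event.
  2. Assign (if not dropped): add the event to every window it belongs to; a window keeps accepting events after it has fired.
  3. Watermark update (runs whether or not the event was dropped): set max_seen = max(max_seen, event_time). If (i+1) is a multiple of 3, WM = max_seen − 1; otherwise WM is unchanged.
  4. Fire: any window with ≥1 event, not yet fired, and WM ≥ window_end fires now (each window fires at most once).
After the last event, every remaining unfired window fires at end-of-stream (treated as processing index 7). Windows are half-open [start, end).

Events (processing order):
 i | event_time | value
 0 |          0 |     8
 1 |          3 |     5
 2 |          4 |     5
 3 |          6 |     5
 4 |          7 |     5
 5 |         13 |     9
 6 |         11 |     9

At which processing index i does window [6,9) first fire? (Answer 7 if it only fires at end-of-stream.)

i=0 t=0 v=8: → [0,3); WM=−∞
i=1 t=3 v=5: → [3,6); WM=−∞
i=2 t=4 v=5: → [3,6); WM=3; [0,3) fires=1
i=3 t=6 v=5: → [6,9); WM=3
i=4 t=7 v=5: → [6,9); WM=3
i=5 t=13 v=9: → [12,15); WM=12; [3,6) fires=1 [6,9) fires=1
i=6 t=11 v=9: → [9,12); WM=12; [9,12) fires=1

5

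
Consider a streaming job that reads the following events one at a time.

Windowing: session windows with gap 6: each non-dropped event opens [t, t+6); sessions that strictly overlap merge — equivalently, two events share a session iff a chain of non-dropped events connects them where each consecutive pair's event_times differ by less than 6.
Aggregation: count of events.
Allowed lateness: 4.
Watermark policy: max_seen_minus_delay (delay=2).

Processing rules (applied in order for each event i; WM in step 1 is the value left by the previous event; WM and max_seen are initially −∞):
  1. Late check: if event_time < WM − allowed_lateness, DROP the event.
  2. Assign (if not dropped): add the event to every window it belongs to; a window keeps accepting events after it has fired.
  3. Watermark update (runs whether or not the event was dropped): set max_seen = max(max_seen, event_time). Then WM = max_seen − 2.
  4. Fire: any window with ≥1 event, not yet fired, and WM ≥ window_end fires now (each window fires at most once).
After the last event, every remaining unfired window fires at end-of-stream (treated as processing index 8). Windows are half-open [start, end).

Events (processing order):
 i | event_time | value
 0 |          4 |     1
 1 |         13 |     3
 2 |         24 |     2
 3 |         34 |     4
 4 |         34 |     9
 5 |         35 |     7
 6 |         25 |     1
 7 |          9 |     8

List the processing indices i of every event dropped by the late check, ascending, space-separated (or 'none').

6 7

i=0 t=4 v=1: → [4,10); WM=2
i=1 t=13 v=3: → [13,19); WM=11
i=2 t=24 v=2: → [24,30); WM=22
i=3 t=34 v=4: → [34,40); WM=32
i=4 t=34 v=9: → [34,40); WM=32
i=5 t=35 v=7: → [34,41); WM=33
i=6 t=25 v=1: DROP (t<33-4); WM=33
i=7 t=9 v=8: DROP (t<33-4); WM=33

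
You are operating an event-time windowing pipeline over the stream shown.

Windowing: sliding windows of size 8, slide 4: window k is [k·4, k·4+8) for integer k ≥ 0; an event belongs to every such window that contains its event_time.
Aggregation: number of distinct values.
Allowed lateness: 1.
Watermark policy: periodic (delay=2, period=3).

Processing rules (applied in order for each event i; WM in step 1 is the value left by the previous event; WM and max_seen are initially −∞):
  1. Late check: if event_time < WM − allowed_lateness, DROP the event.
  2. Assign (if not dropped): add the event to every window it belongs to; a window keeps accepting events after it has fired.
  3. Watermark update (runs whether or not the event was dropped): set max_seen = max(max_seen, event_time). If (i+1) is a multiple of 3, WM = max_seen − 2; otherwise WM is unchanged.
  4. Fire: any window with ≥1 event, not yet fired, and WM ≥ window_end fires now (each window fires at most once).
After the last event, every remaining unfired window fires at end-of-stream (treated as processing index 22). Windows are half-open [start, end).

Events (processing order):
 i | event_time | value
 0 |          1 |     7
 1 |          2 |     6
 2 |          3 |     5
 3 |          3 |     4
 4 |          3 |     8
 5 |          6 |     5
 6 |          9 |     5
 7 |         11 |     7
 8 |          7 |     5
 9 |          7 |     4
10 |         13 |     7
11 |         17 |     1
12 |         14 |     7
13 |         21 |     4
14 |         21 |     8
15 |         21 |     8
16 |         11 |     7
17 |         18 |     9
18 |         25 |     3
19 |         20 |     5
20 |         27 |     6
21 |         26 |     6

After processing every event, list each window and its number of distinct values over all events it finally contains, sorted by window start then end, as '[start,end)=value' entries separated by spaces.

[0,8)=5 [4,12)=2 [8,16)=2 [12,20)=3 [16,24)=5 [20,28)=5 [24,32)=2

i=0 t=1 v=7: → [0,8); WM=−∞
i=1 t=2 v=6: → [0,8); WM=−∞
i=2 t=3 v=5: → [0,8); WM=1
i=3 t=3 v=4: → [0,8); WM=1
i=4 t=3 v=8: → [0,8); WM=1
i=5 t=6 v=5: → [4,12),[0,8); WM=4
i=6 t=9 v=5: → [8,16),[4,12); WM=4
i=7 t=11 v=7: → [8,16),[4,12); WM=4
i=8 t=7 v=5: → [4,12),[0,8); WM=9; [0,8) fires=5
i=9 t=7 v=4: DROP (t<9-1); WM=9
i=10 t=13 v=7: → [12,20),[8,16); WM=9
i=11 t=17 v=1: → [16,24),[12,20); WM=15; [4,12) fires=2
i=12 t=14 v=7: → [12,20),[8,16); WM=15
i=13 t=21 v=4: → [20,28),[16,24); WM=15
i=14 t=21 v=8: → [20,28),[16,24); WM=19; [8,16) fires=2
i=15 t=21 v=8: → [20,28),[16,24); WM=19
i=16 t=11 v=7: DROP (t<19-1); WM=19
i=17 t=18 v=9: → [16,24),[12,20); WM=19
i=18 t=25 v=3: → [24,32),[20,28); WM=19
i=19 t=20 v=5: → [20,28),[16,24); WM=19
i=20 t=27 v=6: → [24,32),[20,28); WM=25; [12,20) fires=3 [16,24) fires=5
i=21 t=26 v=6: → [24,32),[20,28); WM=25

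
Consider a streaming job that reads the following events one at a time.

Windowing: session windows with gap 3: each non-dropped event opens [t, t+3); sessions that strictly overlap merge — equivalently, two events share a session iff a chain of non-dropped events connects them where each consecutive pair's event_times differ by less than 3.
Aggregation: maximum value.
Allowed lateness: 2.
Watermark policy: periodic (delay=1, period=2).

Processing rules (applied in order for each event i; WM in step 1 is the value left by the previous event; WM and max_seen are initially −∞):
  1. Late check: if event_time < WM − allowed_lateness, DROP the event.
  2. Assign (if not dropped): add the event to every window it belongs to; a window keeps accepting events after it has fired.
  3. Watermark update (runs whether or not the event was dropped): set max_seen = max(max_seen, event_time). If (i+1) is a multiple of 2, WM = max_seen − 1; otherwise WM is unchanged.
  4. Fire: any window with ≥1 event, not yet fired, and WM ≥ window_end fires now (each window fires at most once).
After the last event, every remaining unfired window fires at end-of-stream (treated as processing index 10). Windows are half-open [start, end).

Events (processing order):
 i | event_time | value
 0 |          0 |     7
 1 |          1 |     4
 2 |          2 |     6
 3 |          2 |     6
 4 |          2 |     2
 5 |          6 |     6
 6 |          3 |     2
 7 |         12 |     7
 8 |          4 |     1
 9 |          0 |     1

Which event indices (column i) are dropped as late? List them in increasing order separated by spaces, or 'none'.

i=0 t=0 v=7: → [0,3); WM=−∞
i=1 t=1 v=4: → [0,4); WM=0
i=2 t=2 v=6: → [0,5); WM=0
i=3 t=2 v=6: → [0,5); WM=1
i=4 t=2 v=2: → [0,5); WM=1
i=5 t=6 v=6: → [6,9); WM=5
i=6 t=3 v=2: → [0,6); WM=5
i=7 t=12 v=7: → [12,15); WM=11
i=8 t=4 v=1: DROP (t<11-2); WM=11
i=9 t=0 v=1: DROP (t<11-2); WM=11

8 9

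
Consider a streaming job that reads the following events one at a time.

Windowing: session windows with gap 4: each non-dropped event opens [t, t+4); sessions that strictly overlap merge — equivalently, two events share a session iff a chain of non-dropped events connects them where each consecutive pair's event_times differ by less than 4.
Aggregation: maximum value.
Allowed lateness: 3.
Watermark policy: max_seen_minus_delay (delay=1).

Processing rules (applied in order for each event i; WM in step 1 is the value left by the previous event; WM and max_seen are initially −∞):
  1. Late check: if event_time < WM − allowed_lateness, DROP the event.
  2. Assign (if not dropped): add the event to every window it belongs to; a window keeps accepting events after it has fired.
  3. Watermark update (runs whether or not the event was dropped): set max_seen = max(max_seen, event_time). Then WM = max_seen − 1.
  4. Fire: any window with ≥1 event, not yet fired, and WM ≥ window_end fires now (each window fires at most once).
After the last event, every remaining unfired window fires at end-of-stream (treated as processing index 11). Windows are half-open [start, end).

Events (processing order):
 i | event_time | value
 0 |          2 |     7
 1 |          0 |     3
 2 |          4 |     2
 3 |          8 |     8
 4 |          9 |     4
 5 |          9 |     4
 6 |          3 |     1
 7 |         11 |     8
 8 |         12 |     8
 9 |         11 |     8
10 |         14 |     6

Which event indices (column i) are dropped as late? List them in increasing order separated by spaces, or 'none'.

i=0 t=2 v=7: → [2,6); WM=1
i=1 t=0 v=3: → [0,6); WM=1
i=2 t=4 v=2: → [0,8); WM=3
i=3 t=8 v=8: → [8,12); WM=7
i=4 t=9 v=4: → [8,13); WM=8
i=5 t=9 v=4: → [8,13); WM=8
i=6 t=3 v=1: DROP (t<8-3); WM=8
i=7 t=11 v=8: → [8,15); WM=10
i=8 t=12 v=8: → [8,16); WM=11
i=9 t=11 v=8: → [8,16); WM=11
i=10 t=14 v=6: → [8,18); WM=13

6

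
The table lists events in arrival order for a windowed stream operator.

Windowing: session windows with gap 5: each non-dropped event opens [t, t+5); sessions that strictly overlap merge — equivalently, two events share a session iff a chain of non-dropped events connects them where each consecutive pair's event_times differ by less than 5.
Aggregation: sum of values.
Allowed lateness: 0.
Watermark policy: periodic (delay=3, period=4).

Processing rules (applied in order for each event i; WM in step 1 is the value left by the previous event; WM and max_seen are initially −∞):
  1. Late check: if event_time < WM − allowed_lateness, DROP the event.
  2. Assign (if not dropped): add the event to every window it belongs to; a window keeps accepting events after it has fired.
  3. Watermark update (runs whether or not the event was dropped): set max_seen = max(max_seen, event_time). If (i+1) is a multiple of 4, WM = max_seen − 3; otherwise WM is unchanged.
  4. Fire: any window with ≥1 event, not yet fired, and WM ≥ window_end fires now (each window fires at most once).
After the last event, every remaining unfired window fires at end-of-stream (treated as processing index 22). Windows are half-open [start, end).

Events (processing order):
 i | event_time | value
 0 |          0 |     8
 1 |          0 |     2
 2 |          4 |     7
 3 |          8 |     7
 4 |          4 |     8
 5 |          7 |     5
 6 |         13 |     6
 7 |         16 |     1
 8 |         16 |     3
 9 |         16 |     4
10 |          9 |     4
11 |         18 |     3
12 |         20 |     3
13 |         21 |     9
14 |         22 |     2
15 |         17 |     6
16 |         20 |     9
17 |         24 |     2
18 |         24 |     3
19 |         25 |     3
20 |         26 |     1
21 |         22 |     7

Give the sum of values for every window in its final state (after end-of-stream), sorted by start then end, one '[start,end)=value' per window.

i=0 t=0 v=8: → [0,5); WM=−∞
i=1 t=0 v=2: → [0,5); WM=−∞
i=2 t=4 v=7: → [0,9); WM=−∞
i=3 t=8 v=7: → [0,13); WM=5
i=4 t=4 v=8: DROP (t<5-0); WM=5
i=5 t=7 v=5: → [0,13); WM=5
i=6 t=13 v=6: → [13,18); WM=5
i=7 t=16 v=1: → [13,21); WM=13
i=8 t=16 v=3: → [13,21); WM=13
i=9 t=16 v=4: → [13,21); WM=13
i=10 t=9 v=4: DROP (t<13-0); WM=13
i=11 t=18 v=3: → [13,23); WM=15
i=12 t=20 v=3: → [13,25); WM=15
i=13 t=21 v=9: → [13,26); WM=15
i=14 t=22 v=2: → [13,27); WM=15
i=15 t=17 v=6: → [13,27); WM=19
i=16 t=20 v=9: → [13,27); WM=19
i=17 t=24 v=2: → [13,29); WM=19
i=18 t=24 v=3: → [13,29); WM=19
i=19 t=25 v=3: → [13,30); WM=22
i=20 t=26 v=1: → [13,31); WM=22
i=21 t=22 v=7: → [13,31); WM=22

[0,13)=29 [13,31)=62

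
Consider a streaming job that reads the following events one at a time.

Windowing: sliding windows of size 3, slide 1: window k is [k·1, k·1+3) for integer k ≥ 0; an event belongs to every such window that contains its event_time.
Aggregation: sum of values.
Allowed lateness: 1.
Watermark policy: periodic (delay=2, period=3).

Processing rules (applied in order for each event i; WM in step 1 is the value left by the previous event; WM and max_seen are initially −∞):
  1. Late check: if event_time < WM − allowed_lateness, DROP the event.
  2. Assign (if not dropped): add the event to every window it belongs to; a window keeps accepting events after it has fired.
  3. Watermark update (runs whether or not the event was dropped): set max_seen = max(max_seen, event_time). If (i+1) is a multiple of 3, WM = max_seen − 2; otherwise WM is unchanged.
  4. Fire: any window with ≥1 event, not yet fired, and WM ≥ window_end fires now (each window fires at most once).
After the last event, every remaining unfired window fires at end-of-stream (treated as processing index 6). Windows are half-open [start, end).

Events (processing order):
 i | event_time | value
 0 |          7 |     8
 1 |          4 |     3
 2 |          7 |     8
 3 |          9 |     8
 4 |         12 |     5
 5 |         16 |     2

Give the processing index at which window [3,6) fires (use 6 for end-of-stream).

i=0 t=7 v=8: → [7,10),[6,9),[5,8); WM=−∞
i=1 t=4 v=3: → [4,7),[3,6),[2,5); WM=−∞
i=2 t=7 v=8: → [7,10),[6,9),[5,8); WM=5; [2,5) fires=3
i=3 t=9 v=8: → [9,12),[8,11),[7,10); WM=5
i=4 t=12 v=5: → [12,15),[11,14),[10,13); WM=5
i=5 t=16 v=2: → [16,19),[15,18),[14,17); WM=14; [3,6) fires=3 [4,7) fires=3 [5,8) fires=16 [6,9) fires=16 [7,10) fires=24 [8,11) fires=8 [9,12) fires=8 [10,13) fires=5 [11,14) fires=5

5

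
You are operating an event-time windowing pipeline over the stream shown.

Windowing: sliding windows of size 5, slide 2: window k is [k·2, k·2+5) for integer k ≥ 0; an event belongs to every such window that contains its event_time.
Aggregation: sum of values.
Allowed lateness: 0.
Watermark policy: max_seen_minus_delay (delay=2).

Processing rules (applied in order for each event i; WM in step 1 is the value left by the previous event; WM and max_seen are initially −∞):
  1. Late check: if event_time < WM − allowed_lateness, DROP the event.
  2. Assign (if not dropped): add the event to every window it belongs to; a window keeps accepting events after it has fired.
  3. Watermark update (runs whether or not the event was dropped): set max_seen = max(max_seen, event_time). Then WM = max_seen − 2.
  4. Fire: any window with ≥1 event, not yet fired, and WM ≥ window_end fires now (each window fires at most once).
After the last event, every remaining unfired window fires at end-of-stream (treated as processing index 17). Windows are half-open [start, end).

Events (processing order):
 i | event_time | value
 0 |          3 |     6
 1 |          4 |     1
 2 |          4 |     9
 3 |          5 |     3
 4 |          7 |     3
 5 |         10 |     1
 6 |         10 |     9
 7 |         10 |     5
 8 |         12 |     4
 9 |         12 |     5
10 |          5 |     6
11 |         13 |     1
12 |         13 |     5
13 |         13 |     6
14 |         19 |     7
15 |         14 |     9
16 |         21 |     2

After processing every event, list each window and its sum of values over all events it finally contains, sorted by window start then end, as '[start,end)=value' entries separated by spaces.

[0,5)=16 [2,7)=19 [4,9)=16 [6,11)=18 [8,13)=24 [10,15)=36 [12,17)=21 [16,21)=7 [18,23)=9 [20,25)=2

i=0 t=3 v=6: → [2,7),[0,5); WM=1
i=1 t=4 v=1: → [4,9),[2,7),[0,5); WM=2
i=2 t=4 v=9: → [4,9),[2,7),[0,5); WM=2
i=3 t=5 v=3: → [4,9),[2,7); WM=3
i=4 t=7 v=3: → [6,11),[4,9); WM=5; [0,5) fires=16
i=5 t=10 v=1: → [10,15),[8,13),[6,11); WM=8; [2,7) fires=19
i=6 t=10 v=9: → [10,15),[8,13),[6,11); WM=8
i=7 t=10 v=5: → [10,15),[8,13),[6,11); WM=8
i=8 t=12 v=4: → [12,17),[10,15),[8,13); WM=10; [4,9) fires=16
i=9 t=12 v=5: → [12,17),[10,15),[8,13); WM=10
i=10 t=5 v=6: DROP (t<10-0); WM=10
i=11 t=13 v=1: → [12,17),[10,15); WM=11; [6,11) fires=18
i=12 t=13 v=5: → [12,17),[10,15); WM=11
i=13 t=13 v=6: → [12,17),[10,15); WM=11
i=14 t=19 v=7: → [18,23),[16,21); WM=17; [8,13) fires=24 [10,15) fires=36 [12,17) fires=21
i=15 t=14 v=9: DROP (t<17-0); WM=17
i=16 t=21 v=2: → [20,25),[18,23); WM=19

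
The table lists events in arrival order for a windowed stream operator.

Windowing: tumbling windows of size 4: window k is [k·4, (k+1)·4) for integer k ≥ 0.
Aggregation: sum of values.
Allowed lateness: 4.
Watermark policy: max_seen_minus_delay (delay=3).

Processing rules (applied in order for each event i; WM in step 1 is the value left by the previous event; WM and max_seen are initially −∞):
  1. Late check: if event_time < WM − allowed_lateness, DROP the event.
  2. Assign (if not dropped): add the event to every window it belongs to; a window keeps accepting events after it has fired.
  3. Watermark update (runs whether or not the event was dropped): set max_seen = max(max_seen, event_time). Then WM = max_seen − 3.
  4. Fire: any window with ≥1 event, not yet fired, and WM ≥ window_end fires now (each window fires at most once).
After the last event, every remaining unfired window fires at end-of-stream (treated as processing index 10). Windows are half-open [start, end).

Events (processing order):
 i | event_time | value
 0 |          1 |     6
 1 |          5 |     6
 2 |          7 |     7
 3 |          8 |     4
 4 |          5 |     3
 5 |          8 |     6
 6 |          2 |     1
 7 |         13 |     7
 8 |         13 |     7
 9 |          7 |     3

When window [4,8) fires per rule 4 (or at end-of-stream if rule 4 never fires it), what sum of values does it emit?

i=0 t=1 v=6: → [0,4); WM=-2
i=1 t=5 v=6: → [4,8); WM=2
i=2 t=7 v=7: → [4,8); WM=4; [0,4) fires=6
i=3 t=8 v=4: → [8,12); WM=5
i=4 t=5 v=3: → [4,8); WM=5
i=5 t=8 v=6: → [8,12); WM=5
i=6 t=2 v=1: → [0,4); WM=5
i=7 t=13 v=7: → [12,16); WM=10; [4,8) fires=16
i=8 t=13 v=7: → [12,16); WM=10
i=9 t=7 v=3: → [4,8); WM=10

16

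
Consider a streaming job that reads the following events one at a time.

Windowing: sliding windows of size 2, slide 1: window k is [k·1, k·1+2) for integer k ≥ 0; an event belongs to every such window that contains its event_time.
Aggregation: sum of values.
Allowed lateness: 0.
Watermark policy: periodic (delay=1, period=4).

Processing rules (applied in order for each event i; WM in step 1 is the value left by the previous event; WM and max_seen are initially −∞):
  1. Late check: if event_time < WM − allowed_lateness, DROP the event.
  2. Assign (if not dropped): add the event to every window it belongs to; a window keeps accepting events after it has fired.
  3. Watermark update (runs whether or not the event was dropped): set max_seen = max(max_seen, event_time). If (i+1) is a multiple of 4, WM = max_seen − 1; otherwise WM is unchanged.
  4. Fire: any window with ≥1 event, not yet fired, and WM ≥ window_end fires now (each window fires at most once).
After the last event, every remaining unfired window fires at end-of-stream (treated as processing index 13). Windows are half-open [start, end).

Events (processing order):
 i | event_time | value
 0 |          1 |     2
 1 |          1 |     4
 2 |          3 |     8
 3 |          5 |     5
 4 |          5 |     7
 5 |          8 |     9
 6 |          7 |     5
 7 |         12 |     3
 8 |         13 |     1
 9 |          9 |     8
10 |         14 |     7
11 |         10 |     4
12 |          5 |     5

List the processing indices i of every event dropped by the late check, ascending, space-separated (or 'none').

i=0 t=1 v=2: → [1,3),[0,2); WM=−∞
i=1 t=1 v=4: → [1,3),[0,2); WM=−∞
i=2 t=3 v=8: → [3,5),[2,4); WM=−∞
i=3 t=5 v=5: → [5,7),[4,6); WM=4; [0,2) fires=6 [1,3) fires=6 [2,4) fires=8
i=4 t=5 v=7: → [5,7),[4,6); WM=4
i=5 t=8 v=9: → [8,10),[7,9); WM=4
i=6 t=7 v=5: → [7,9),[6,8); WM=4
i=7 t=12 v=3: → [12,14),[11,13); WM=11; [3,5) fires=8 [4,6) fires=12 [5,7) fires=12 [6,8) fires=5 [7,9) fires=14 [8,10) fires=9
i=8 t=13 v=1: → [13,15),[12,14); WM=11
i=9 t=9 v=8: DROP (t<11-0); WM=11
i=10 t=14 v=7: → [14,16),[13,15); WM=11
i=11 t=10 v=4: DROP (t<11-0); WM=13; [11,13) fires=3
i=12 t=5 v=5: DROP (t<13-0); WM=13

9 11 12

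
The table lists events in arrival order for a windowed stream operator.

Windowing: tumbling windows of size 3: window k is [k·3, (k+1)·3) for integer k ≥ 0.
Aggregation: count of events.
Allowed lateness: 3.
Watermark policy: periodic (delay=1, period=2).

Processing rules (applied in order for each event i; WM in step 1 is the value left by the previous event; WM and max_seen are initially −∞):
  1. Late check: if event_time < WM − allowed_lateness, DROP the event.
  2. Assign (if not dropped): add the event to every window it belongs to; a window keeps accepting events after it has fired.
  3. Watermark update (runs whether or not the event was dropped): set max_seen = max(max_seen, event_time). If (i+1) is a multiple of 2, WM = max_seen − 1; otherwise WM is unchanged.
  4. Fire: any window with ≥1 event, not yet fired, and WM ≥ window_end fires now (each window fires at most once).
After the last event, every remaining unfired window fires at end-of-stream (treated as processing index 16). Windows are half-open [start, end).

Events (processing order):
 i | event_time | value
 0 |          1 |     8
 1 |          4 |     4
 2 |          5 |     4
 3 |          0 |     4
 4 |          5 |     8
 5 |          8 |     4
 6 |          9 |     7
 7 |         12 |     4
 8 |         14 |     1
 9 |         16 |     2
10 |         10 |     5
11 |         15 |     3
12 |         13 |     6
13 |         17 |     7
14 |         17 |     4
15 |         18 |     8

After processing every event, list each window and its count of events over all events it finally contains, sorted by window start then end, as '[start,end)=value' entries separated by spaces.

[0,3)=2 [3,6)=3 [6,9)=1 [9,12)=1 [12,15)=3 [15,18)=4 [18,21)=1

i=0 t=1 v=8: → [0,3); WM=−∞
i=1 t=4 v=4: → [3,6); WM=3; [0,3) fires=1
i=2 t=5 v=4: → [3,6); WM=3
i=3 t=0 v=4: → [0,3); WM=4
i=4 t=5 v=8: → [3,6); WM=4
i=5 t=8 v=4: → [6,9); WM=7; [3,6) fires=3
i=6 t=9 v=7: → [9,12); WM=7
i=7 t=12 v=4: → [12,15); WM=11; [6,9) fires=1
i=8 t=14 v=1: → [12,15); WM=11
i=9 t=16 v=2: → [15,18); WM=15; [9,12) fires=1 [12,15) fires=2
i=10 t=10 v=5: DROP (t<15-3); WM=15
i=11 t=15 v=3: → [15,18); WM=15
i=12 t=13 v=6: → [12,15); WM=15
i=13 t=17 v=7: → [15,18); WM=16
i=14 t=17 v=4: → [15,18); WM=16
i=15 t=18 v=8: → [18,21); WM=17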